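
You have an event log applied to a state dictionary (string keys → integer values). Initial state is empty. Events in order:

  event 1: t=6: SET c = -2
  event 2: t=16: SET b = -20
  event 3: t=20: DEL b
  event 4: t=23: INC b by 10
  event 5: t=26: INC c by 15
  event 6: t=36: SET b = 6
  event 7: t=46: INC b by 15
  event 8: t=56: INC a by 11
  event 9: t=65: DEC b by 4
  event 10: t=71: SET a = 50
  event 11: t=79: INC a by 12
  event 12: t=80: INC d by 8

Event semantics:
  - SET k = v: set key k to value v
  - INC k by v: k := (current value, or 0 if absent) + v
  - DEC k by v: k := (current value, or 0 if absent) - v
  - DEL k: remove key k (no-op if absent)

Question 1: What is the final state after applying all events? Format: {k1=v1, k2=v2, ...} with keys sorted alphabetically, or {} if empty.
Answer: {a=62, b=17, c=13, d=8}

Derivation:
  after event 1 (t=6: SET c = -2): {c=-2}
  after event 2 (t=16: SET b = -20): {b=-20, c=-2}
  after event 3 (t=20: DEL b): {c=-2}
  after event 4 (t=23: INC b by 10): {b=10, c=-2}
  after event 5 (t=26: INC c by 15): {b=10, c=13}
  after event 6 (t=36: SET b = 6): {b=6, c=13}
  after event 7 (t=46: INC b by 15): {b=21, c=13}
  after event 8 (t=56: INC a by 11): {a=11, b=21, c=13}
  after event 9 (t=65: DEC b by 4): {a=11, b=17, c=13}
  after event 10 (t=71: SET a = 50): {a=50, b=17, c=13}
  after event 11 (t=79: INC a by 12): {a=62, b=17, c=13}
  after event 12 (t=80: INC d by 8): {a=62, b=17, c=13, d=8}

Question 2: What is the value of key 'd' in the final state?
Answer: 8

Derivation:
Track key 'd' through all 12 events:
  event 1 (t=6: SET c = -2): d unchanged
  event 2 (t=16: SET b = -20): d unchanged
  event 3 (t=20: DEL b): d unchanged
  event 4 (t=23: INC b by 10): d unchanged
  event 5 (t=26: INC c by 15): d unchanged
  event 6 (t=36: SET b = 6): d unchanged
  event 7 (t=46: INC b by 15): d unchanged
  event 8 (t=56: INC a by 11): d unchanged
  event 9 (t=65: DEC b by 4): d unchanged
  event 10 (t=71: SET a = 50): d unchanged
  event 11 (t=79: INC a by 12): d unchanged
  event 12 (t=80: INC d by 8): d (absent) -> 8
Final: d = 8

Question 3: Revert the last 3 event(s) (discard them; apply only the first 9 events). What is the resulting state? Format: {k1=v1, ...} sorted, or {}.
Keep first 9 events (discard last 3):
  after event 1 (t=6: SET c = -2): {c=-2}
  after event 2 (t=16: SET b = -20): {b=-20, c=-2}
  after event 3 (t=20: DEL b): {c=-2}
  after event 4 (t=23: INC b by 10): {b=10, c=-2}
  after event 5 (t=26: INC c by 15): {b=10, c=13}
  after event 6 (t=36: SET b = 6): {b=6, c=13}
  after event 7 (t=46: INC b by 15): {b=21, c=13}
  after event 8 (t=56: INC a by 11): {a=11, b=21, c=13}
  after event 9 (t=65: DEC b by 4): {a=11, b=17, c=13}

Answer: {a=11, b=17, c=13}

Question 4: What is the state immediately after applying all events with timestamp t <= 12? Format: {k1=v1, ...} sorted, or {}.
Apply events with t <= 12 (1 events):
  after event 1 (t=6: SET c = -2): {c=-2}

Answer: {c=-2}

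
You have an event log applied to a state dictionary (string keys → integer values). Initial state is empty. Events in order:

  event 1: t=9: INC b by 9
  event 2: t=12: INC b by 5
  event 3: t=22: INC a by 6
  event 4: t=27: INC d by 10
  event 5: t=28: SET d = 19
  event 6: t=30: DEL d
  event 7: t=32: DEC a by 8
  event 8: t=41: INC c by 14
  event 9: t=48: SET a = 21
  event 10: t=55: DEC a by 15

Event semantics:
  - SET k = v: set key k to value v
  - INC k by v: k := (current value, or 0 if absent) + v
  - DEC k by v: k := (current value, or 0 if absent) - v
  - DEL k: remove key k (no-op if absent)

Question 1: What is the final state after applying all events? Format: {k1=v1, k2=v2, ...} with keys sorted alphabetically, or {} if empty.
  after event 1 (t=9: INC b by 9): {b=9}
  after event 2 (t=12: INC b by 5): {b=14}
  after event 3 (t=22: INC a by 6): {a=6, b=14}
  after event 4 (t=27: INC d by 10): {a=6, b=14, d=10}
  after event 5 (t=28: SET d = 19): {a=6, b=14, d=19}
  after event 6 (t=30: DEL d): {a=6, b=14}
  after event 7 (t=32: DEC a by 8): {a=-2, b=14}
  after event 8 (t=41: INC c by 14): {a=-2, b=14, c=14}
  after event 9 (t=48: SET a = 21): {a=21, b=14, c=14}
  after event 10 (t=55: DEC a by 15): {a=6, b=14, c=14}

Answer: {a=6, b=14, c=14}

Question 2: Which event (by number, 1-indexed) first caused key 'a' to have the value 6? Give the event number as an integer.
Looking for first event where a becomes 6:
  event 3: a (absent) -> 6  <-- first match

Answer: 3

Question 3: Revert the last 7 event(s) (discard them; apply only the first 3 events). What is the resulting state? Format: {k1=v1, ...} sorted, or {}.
Answer: {a=6, b=14}

Derivation:
Keep first 3 events (discard last 7):
  after event 1 (t=9: INC b by 9): {b=9}
  after event 2 (t=12: INC b by 5): {b=14}
  after event 3 (t=22: INC a by 6): {a=6, b=14}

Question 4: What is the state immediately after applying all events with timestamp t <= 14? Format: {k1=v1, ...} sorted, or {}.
Apply events with t <= 14 (2 events):
  after event 1 (t=9: INC b by 9): {b=9}
  after event 2 (t=12: INC b by 5): {b=14}

Answer: {b=14}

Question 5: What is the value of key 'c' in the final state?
Track key 'c' through all 10 events:
  event 1 (t=9: INC b by 9): c unchanged
  event 2 (t=12: INC b by 5): c unchanged
  event 3 (t=22: INC a by 6): c unchanged
  event 4 (t=27: INC d by 10): c unchanged
  event 5 (t=28: SET d = 19): c unchanged
  event 6 (t=30: DEL d): c unchanged
  event 7 (t=32: DEC a by 8): c unchanged
  event 8 (t=41: INC c by 14): c (absent) -> 14
  event 9 (t=48: SET a = 21): c unchanged
  event 10 (t=55: DEC a by 15): c unchanged
Final: c = 14

Answer: 14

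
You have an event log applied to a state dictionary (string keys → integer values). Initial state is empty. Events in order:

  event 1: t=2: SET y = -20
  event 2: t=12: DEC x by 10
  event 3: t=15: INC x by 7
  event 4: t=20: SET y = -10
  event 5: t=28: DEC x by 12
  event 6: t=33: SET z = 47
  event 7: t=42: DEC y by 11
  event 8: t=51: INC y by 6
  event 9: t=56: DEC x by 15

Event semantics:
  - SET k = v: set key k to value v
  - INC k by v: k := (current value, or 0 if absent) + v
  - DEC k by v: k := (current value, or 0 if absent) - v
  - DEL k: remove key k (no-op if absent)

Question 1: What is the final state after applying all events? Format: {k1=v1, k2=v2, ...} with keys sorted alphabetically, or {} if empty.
Answer: {x=-30, y=-15, z=47}

Derivation:
  after event 1 (t=2: SET y = -20): {y=-20}
  after event 2 (t=12: DEC x by 10): {x=-10, y=-20}
  after event 3 (t=15: INC x by 7): {x=-3, y=-20}
  after event 4 (t=20: SET y = -10): {x=-3, y=-10}
  after event 5 (t=28: DEC x by 12): {x=-15, y=-10}
  after event 6 (t=33: SET z = 47): {x=-15, y=-10, z=47}
  after event 7 (t=42: DEC y by 11): {x=-15, y=-21, z=47}
  after event 8 (t=51: INC y by 6): {x=-15, y=-15, z=47}
  after event 9 (t=56: DEC x by 15): {x=-30, y=-15, z=47}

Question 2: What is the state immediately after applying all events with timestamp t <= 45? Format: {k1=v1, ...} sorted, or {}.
Answer: {x=-15, y=-21, z=47}

Derivation:
Apply events with t <= 45 (7 events):
  after event 1 (t=2: SET y = -20): {y=-20}
  after event 2 (t=12: DEC x by 10): {x=-10, y=-20}
  after event 3 (t=15: INC x by 7): {x=-3, y=-20}
  after event 4 (t=20: SET y = -10): {x=-3, y=-10}
  after event 5 (t=28: DEC x by 12): {x=-15, y=-10}
  after event 6 (t=33: SET z = 47): {x=-15, y=-10, z=47}
  after event 7 (t=42: DEC y by 11): {x=-15, y=-21, z=47}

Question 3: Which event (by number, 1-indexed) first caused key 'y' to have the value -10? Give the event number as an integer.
Looking for first event where y becomes -10:
  event 1: y = -20
  event 2: y = -20
  event 3: y = -20
  event 4: y -20 -> -10  <-- first match

Answer: 4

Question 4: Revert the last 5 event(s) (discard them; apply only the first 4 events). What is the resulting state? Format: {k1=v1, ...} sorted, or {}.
Keep first 4 events (discard last 5):
  after event 1 (t=2: SET y = -20): {y=-20}
  after event 2 (t=12: DEC x by 10): {x=-10, y=-20}
  after event 3 (t=15: INC x by 7): {x=-3, y=-20}
  after event 4 (t=20: SET y = -10): {x=-3, y=-10}

Answer: {x=-3, y=-10}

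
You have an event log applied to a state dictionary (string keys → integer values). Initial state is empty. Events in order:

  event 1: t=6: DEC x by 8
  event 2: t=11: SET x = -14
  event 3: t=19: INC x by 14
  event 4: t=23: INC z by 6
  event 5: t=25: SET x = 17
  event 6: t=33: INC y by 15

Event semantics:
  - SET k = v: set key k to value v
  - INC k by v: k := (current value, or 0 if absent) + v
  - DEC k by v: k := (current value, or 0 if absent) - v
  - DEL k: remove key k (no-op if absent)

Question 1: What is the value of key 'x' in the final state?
Track key 'x' through all 6 events:
  event 1 (t=6: DEC x by 8): x (absent) -> -8
  event 2 (t=11: SET x = -14): x -8 -> -14
  event 3 (t=19: INC x by 14): x -14 -> 0
  event 4 (t=23: INC z by 6): x unchanged
  event 5 (t=25: SET x = 17): x 0 -> 17
  event 6 (t=33: INC y by 15): x unchanged
Final: x = 17

Answer: 17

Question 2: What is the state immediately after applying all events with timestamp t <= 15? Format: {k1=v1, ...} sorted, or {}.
Answer: {x=-14}

Derivation:
Apply events with t <= 15 (2 events):
  after event 1 (t=6: DEC x by 8): {x=-8}
  after event 2 (t=11: SET x = -14): {x=-14}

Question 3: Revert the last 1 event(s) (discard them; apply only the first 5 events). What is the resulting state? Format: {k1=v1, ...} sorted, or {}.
Keep first 5 events (discard last 1):
  after event 1 (t=6: DEC x by 8): {x=-8}
  after event 2 (t=11: SET x = -14): {x=-14}
  after event 3 (t=19: INC x by 14): {x=0}
  after event 4 (t=23: INC z by 6): {x=0, z=6}
  after event 5 (t=25: SET x = 17): {x=17, z=6}

Answer: {x=17, z=6}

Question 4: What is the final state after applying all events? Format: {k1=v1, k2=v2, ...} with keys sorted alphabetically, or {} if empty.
  after event 1 (t=6: DEC x by 8): {x=-8}
  after event 2 (t=11: SET x = -14): {x=-14}
  after event 3 (t=19: INC x by 14): {x=0}
  after event 4 (t=23: INC z by 6): {x=0, z=6}
  after event 5 (t=25: SET x = 17): {x=17, z=6}
  after event 6 (t=33: INC y by 15): {x=17, y=15, z=6}

Answer: {x=17, y=15, z=6}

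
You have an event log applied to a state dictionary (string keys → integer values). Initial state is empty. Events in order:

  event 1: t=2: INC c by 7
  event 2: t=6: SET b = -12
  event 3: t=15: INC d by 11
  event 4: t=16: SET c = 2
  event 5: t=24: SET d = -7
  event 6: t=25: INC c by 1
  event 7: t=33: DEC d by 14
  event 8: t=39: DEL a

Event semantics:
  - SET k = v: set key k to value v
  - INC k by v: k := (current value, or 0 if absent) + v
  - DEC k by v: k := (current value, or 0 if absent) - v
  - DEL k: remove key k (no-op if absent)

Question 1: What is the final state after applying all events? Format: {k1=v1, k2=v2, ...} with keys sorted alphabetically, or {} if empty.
  after event 1 (t=2: INC c by 7): {c=7}
  after event 2 (t=6: SET b = -12): {b=-12, c=7}
  after event 3 (t=15: INC d by 11): {b=-12, c=7, d=11}
  after event 4 (t=16: SET c = 2): {b=-12, c=2, d=11}
  after event 5 (t=24: SET d = -7): {b=-12, c=2, d=-7}
  after event 6 (t=25: INC c by 1): {b=-12, c=3, d=-7}
  after event 7 (t=33: DEC d by 14): {b=-12, c=3, d=-21}
  after event 8 (t=39: DEL a): {b=-12, c=3, d=-21}

Answer: {b=-12, c=3, d=-21}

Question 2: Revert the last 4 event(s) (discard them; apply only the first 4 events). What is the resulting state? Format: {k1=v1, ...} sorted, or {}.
Keep first 4 events (discard last 4):
  after event 1 (t=2: INC c by 7): {c=7}
  after event 2 (t=6: SET b = -12): {b=-12, c=7}
  after event 3 (t=15: INC d by 11): {b=-12, c=7, d=11}
  after event 4 (t=16: SET c = 2): {b=-12, c=2, d=11}

Answer: {b=-12, c=2, d=11}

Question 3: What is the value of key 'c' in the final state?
Track key 'c' through all 8 events:
  event 1 (t=2: INC c by 7): c (absent) -> 7
  event 2 (t=6: SET b = -12): c unchanged
  event 3 (t=15: INC d by 11): c unchanged
  event 4 (t=16: SET c = 2): c 7 -> 2
  event 5 (t=24: SET d = -7): c unchanged
  event 6 (t=25: INC c by 1): c 2 -> 3
  event 7 (t=33: DEC d by 14): c unchanged
  event 8 (t=39: DEL a): c unchanged
Final: c = 3

Answer: 3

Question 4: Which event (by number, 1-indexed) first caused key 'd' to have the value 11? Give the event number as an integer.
Looking for first event where d becomes 11:
  event 3: d (absent) -> 11  <-- first match

Answer: 3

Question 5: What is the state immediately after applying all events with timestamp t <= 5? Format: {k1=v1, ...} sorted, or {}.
Answer: {c=7}

Derivation:
Apply events with t <= 5 (1 events):
  after event 1 (t=2: INC c by 7): {c=7}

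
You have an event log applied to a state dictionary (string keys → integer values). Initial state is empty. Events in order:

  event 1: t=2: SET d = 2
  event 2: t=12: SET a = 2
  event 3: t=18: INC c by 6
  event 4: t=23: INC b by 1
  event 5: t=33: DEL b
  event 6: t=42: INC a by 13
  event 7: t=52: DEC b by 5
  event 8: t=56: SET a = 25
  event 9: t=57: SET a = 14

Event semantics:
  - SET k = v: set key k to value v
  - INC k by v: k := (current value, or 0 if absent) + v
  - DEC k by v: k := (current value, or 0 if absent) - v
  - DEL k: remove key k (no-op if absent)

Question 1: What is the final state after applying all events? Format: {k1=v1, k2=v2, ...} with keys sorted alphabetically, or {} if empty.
Answer: {a=14, b=-5, c=6, d=2}

Derivation:
  after event 1 (t=2: SET d = 2): {d=2}
  after event 2 (t=12: SET a = 2): {a=2, d=2}
  after event 3 (t=18: INC c by 6): {a=2, c=6, d=2}
  after event 4 (t=23: INC b by 1): {a=2, b=1, c=6, d=2}
  after event 5 (t=33: DEL b): {a=2, c=6, d=2}
  after event 6 (t=42: INC a by 13): {a=15, c=6, d=2}
  after event 7 (t=52: DEC b by 5): {a=15, b=-5, c=6, d=2}
  after event 8 (t=56: SET a = 25): {a=25, b=-5, c=6, d=2}
  after event 9 (t=57: SET a = 14): {a=14, b=-5, c=6, d=2}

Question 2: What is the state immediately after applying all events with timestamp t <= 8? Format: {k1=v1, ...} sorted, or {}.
Answer: {d=2}

Derivation:
Apply events with t <= 8 (1 events):
  after event 1 (t=2: SET d = 2): {d=2}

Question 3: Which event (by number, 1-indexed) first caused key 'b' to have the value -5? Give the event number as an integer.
Answer: 7

Derivation:
Looking for first event where b becomes -5:
  event 4: b = 1
  event 5: b = (absent)
  event 7: b (absent) -> -5  <-- first match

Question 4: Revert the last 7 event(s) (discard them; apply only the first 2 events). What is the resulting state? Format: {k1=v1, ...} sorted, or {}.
Keep first 2 events (discard last 7):
  after event 1 (t=2: SET d = 2): {d=2}
  after event 2 (t=12: SET a = 2): {a=2, d=2}

Answer: {a=2, d=2}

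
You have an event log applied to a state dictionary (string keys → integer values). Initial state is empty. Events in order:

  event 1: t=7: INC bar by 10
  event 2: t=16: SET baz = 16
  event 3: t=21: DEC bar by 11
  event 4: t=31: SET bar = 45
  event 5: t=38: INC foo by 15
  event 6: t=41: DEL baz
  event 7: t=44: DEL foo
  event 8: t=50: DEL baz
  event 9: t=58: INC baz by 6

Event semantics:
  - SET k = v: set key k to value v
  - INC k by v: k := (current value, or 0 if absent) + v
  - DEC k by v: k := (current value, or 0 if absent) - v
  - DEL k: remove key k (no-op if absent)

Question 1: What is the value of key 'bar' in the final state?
Answer: 45

Derivation:
Track key 'bar' through all 9 events:
  event 1 (t=7: INC bar by 10): bar (absent) -> 10
  event 2 (t=16: SET baz = 16): bar unchanged
  event 3 (t=21: DEC bar by 11): bar 10 -> -1
  event 4 (t=31: SET bar = 45): bar -1 -> 45
  event 5 (t=38: INC foo by 15): bar unchanged
  event 6 (t=41: DEL baz): bar unchanged
  event 7 (t=44: DEL foo): bar unchanged
  event 8 (t=50: DEL baz): bar unchanged
  event 9 (t=58: INC baz by 6): bar unchanged
Final: bar = 45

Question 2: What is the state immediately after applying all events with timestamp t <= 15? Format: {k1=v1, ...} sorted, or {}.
Apply events with t <= 15 (1 events):
  after event 1 (t=7: INC bar by 10): {bar=10}

Answer: {bar=10}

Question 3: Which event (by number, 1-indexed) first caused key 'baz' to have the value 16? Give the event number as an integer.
Answer: 2

Derivation:
Looking for first event where baz becomes 16:
  event 2: baz (absent) -> 16  <-- first match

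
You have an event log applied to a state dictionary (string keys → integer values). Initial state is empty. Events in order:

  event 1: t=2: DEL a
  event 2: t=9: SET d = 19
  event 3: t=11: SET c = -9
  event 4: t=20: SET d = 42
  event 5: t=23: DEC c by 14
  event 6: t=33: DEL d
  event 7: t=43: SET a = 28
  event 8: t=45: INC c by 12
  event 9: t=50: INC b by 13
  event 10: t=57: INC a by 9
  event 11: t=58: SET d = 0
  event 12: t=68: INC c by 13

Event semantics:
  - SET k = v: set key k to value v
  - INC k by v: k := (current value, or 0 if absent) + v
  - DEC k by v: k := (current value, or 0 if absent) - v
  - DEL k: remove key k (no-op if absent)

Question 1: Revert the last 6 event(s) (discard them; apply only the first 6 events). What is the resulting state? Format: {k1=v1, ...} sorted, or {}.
Keep first 6 events (discard last 6):
  after event 1 (t=2: DEL a): {}
  after event 2 (t=9: SET d = 19): {d=19}
  after event 3 (t=11: SET c = -9): {c=-9, d=19}
  after event 4 (t=20: SET d = 42): {c=-9, d=42}
  after event 5 (t=23: DEC c by 14): {c=-23, d=42}
  after event 6 (t=33: DEL d): {c=-23}

Answer: {c=-23}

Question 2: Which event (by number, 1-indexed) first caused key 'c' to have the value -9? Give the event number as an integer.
Looking for first event where c becomes -9:
  event 3: c (absent) -> -9  <-- first match

Answer: 3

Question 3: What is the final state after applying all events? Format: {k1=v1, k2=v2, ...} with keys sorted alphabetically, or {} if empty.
  after event 1 (t=2: DEL a): {}
  after event 2 (t=9: SET d = 19): {d=19}
  after event 3 (t=11: SET c = -9): {c=-9, d=19}
  after event 4 (t=20: SET d = 42): {c=-9, d=42}
  after event 5 (t=23: DEC c by 14): {c=-23, d=42}
  after event 6 (t=33: DEL d): {c=-23}
  after event 7 (t=43: SET a = 28): {a=28, c=-23}
  after event 8 (t=45: INC c by 12): {a=28, c=-11}
  after event 9 (t=50: INC b by 13): {a=28, b=13, c=-11}
  after event 10 (t=57: INC a by 9): {a=37, b=13, c=-11}
  after event 11 (t=58: SET d = 0): {a=37, b=13, c=-11, d=0}
  after event 12 (t=68: INC c by 13): {a=37, b=13, c=2, d=0}

Answer: {a=37, b=13, c=2, d=0}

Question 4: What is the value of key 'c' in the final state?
Answer: 2

Derivation:
Track key 'c' through all 12 events:
  event 1 (t=2: DEL a): c unchanged
  event 2 (t=9: SET d = 19): c unchanged
  event 3 (t=11: SET c = -9): c (absent) -> -9
  event 4 (t=20: SET d = 42): c unchanged
  event 5 (t=23: DEC c by 14): c -9 -> -23
  event 6 (t=33: DEL d): c unchanged
  event 7 (t=43: SET a = 28): c unchanged
  event 8 (t=45: INC c by 12): c -23 -> -11
  event 9 (t=50: INC b by 13): c unchanged
  event 10 (t=57: INC a by 9): c unchanged
  event 11 (t=58: SET d = 0): c unchanged
  event 12 (t=68: INC c by 13): c -11 -> 2
Final: c = 2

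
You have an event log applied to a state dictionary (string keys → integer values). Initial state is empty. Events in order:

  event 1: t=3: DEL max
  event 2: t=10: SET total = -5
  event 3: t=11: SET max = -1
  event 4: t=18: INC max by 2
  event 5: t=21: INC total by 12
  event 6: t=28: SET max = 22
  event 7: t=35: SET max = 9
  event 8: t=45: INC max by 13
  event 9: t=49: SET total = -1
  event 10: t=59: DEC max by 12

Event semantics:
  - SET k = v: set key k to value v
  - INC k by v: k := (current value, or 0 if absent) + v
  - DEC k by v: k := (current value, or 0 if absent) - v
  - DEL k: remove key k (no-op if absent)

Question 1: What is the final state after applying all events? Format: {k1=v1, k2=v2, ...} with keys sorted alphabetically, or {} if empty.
Answer: {max=10, total=-1}

Derivation:
  after event 1 (t=3: DEL max): {}
  after event 2 (t=10: SET total = -5): {total=-5}
  after event 3 (t=11: SET max = -1): {max=-1, total=-5}
  after event 4 (t=18: INC max by 2): {max=1, total=-5}
  after event 5 (t=21: INC total by 12): {max=1, total=7}
  after event 6 (t=28: SET max = 22): {max=22, total=7}
  after event 7 (t=35: SET max = 9): {max=9, total=7}
  after event 8 (t=45: INC max by 13): {max=22, total=7}
  after event 9 (t=49: SET total = -1): {max=22, total=-1}
  after event 10 (t=59: DEC max by 12): {max=10, total=-1}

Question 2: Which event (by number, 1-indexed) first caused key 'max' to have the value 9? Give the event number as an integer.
Looking for first event where max becomes 9:
  event 3: max = -1
  event 4: max = 1
  event 5: max = 1
  event 6: max = 22
  event 7: max 22 -> 9  <-- first match

Answer: 7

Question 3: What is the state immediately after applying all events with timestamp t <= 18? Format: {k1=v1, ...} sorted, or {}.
Answer: {max=1, total=-5}

Derivation:
Apply events with t <= 18 (4 events):
  after event 1 (t=3: DEL max): {}
  after event 2 (t=10: SET total = -5): {total=-5}
  after event 3 (t=11: SET max = -1): {max=-1, total=-5}
  after event 4 (t=18: INC max by 2): {max=1, total=-5}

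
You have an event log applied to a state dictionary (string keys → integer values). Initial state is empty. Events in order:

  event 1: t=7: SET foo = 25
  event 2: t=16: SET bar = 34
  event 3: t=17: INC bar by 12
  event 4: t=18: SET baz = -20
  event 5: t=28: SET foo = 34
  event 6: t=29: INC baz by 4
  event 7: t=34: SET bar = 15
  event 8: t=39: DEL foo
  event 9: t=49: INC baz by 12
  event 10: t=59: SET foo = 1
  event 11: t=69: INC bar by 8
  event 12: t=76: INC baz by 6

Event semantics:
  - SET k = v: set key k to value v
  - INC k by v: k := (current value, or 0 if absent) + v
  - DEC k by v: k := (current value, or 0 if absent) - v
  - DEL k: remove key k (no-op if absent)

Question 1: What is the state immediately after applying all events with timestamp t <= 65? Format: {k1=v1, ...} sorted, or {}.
Apply events with t <= 65 (10 events):
  after event 1 (t=7: SET foo = 25): {foo=25}
  after event 2 (t=16: SET bar = 34): {bar=34, foo=25}
  after event 3 (t=17: INC bar by 12): {bar=46, foo=25}
  after event 4 (t=18: SET baz = -20): {bar=46, baz=-20, foo=25}
  after event 5 (t=28: SET foo = 34): {bar=46, baz=-20, foo=34}
  after event 6 (t=29: INC baz by 4): {bar=46, baz=-16, foo=34}
  after event 7 (t=34: SET bar = 15): {bar=15, baz=-16, foo=34}
  after event 8 (t=39: DEL foo): {bar=15, baz=-16}
  after event 9 (t=49: INC baz by 12): {bar=15, baz=-4}
  after event 10 (t=59: SET foo = 1): {bar=15, baz=-4, foo=1}

Answer: {bar=15, baz=-4, foo=1}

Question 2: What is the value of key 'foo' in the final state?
Answer: 1

Derivation:
Track key 'foo' through all 12 events:
  event 1 (t=7: SET foo = 25): foo (absent) -> 25
  event 2 (t=16: SET bar = 34): foo unchanged
  event 3 (t=17: INC bar by 12): foo unchanged
  event 4 (t=18: SET baz = -20): foo unchanged
  event 5 (t=28: SET foo = 34): foo 25 -> 34
  event 6 (t=29: INC baz by 4): foo unchanged
  event 7 (t=34: SET bar = 15): foo unchanged
  event 8 (t=39: DEL foo): foo 34 -> (absent)
  event 9 (t=49: INC baz by 12): foo unchanged
  event 10 (t=59: SET foo = 1): foo (absent) -> 1
  event 11 (t=69: INC bar by 8): foo unchanged
  event 12 (t=76: INC baz by 6): foo unchanged
Final: foo = 1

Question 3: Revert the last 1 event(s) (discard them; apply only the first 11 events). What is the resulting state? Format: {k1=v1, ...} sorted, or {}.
Keep first 11 events (discard last 1):
  after event 1 (t=7: SET foo = 25): {foo=25}
  after event 2 (t=16: SET bar = 34): {bar=34, foo=25}
  after event 3 (t=17: INC bar by 12): {bar=46, foo=25}
  after event 4 (t=18: SET baz = -20): {bar=46, baz=-20, foo=25}
  after event 5 (t=28: SET foo = 34): {bar=46, baz=-20, foo=34}
  after event 6 (t=29: INC baz by 4): {bar=46, baz=-16, foo=34}
  after event 7 (t=34: SET bar = 15): {bar=15, baz=-16, foo=34}
  after event 8 (t=39: DEL foo): {bar=15, baz=-16}
  after event 9 (t=49: INC baz by 12): {bar=15, baz=-4}
  after event 10 (t=59: SET foo = 1): {bar=15, baz=-4, foo=1}
  after event 11 (t=69: INC bar by 8): {bar=23, baz=-4, foo=1}

Answer: {bar=23, baz=-4, foo=1}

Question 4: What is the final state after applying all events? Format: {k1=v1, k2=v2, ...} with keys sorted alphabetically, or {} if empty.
  after event 1 (t=7: SET foo = 25): {foo=25}
  after event 2 (t=16: SET bar = 34): {bar=34, foo=25}
  after event 3 (t=17: INC bar by 12): {bar=46, foo=25}
  after event 4 (t=18: SET baz = -20): {bar=46, baz=-20, foo=25}
  after event 5 (t=28: SET foo = 34): {bar=46, baz=-20, foo=34}
  after event 6 (t=29: INC baz by 4): {bar=46, baz=-16, foo=34}
  after event 7 (t=34: SET bar = 15): {bar=15, baz=-16, foo=34}
  after event 8 (t=39: DEL foo): {bar=15, baz=-16}
  after event 9 (t=49: INC baz by 12): {bar=15, baz=-4}
  after event 10 (t=59: SET foo = 1): {bar=15, baz=-4, foo=1}
  after event 11 (t=69: INC bar by 8): {bar=23, baz=-4, foo=1}
  after event 12 (t=76: INC baz by 6): {bar=23, baz=2, foo=1}

Answer: {bar=23, baz=2, foo=1}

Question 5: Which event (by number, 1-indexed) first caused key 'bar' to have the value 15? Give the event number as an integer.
Answer: 7

Derivation:
Looking for first event where bar becomes 15:
  event 2: bar = 34
  event 3: bar = 46
  event 4: bar = 46
  event 5: bar = 46
  event 6: bar = 46
  event 7: bar 46 -> 15  <-- first match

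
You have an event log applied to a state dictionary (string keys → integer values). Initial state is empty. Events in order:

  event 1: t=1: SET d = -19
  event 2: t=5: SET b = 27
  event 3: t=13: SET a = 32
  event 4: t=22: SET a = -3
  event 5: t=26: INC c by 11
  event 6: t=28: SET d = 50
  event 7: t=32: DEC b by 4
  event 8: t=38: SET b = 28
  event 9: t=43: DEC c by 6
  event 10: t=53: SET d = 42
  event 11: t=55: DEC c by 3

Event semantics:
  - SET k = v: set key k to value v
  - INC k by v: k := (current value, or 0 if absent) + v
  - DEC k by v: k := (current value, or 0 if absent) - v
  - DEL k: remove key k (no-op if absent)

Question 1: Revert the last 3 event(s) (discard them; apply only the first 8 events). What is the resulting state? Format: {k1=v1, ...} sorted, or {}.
Keep first 8 events (discard last 3):
  after event 1 (t=1: SET d = -19): {d=-19}
  after event 2 (t=5: SET b = 27): {b=27, d=-19}
  after event 3 (t=13: SET a = 32): {a=32, b=27, d=-19}
  after event 4 (t=22: SET a = -3): {a=-3, b=27, d=-19}
  after event 5 (t=26: INC c by 11): {a=-3, b=27, c=11, d=-19}
  after event 6 (t=28: SET d = 50): {a=-3, b=27, c=11, d=50}
  after event 7 (t=32: DEC b by 4): {a=-3, b=23, c=11, d=50}
  after event 8 (t=38: SET b = 28): {a=-3, b=28, c=11, d=50}

Answer: {a=-3, b=28, c=11, d=50}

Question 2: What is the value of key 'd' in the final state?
Answer: 42

Derivation:
Track key 'd' through all 11 events:
  event 1 (t=1: SET d = -19): d (absent) -> -19
  event 2 (t=5: SET b = 27): d unchanged
  event 3 (t=13: SET a = 32): d unchanged
  event 4 (t=22: SET a = -3): d unchanged
  event 5 (t=26: INC c by 11): d unchanged
  event 6 (t=28: SET d = 50): d -19 -> 50
  event 7 (t=32: DEC b by 4): d unchanged
  event 8 (t=38: SET b = 28): d unchanged
  event 9 (t=43: DEC c by 6): d unchanged
  event 10 (t=53: SET d = 42): d 50 -> 42
  event 11 (t=55: DEC c by 3): d unchanged
Final: d = 42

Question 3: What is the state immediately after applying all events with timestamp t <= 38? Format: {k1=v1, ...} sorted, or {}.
Answer: {a=-3, b=28, c=11, d=50}

Derivation:
Apply events with t <= 38 (8 events):
  after event 1 (t=1: SET d = -19): {d=-19}
  after event 2 (t=5: SET b = 27): {b=27, d=-19}
  after event 3 (t=13: SET a = 32): {a=32, b=27, d=-19}
  after event 4 (t=22: SET a = -3): {a=-3, b=27, d=-19}
  after event 5 (t=26: INC c by 11): {a=-3, b=27, c=11, d=-19}
  after event 6 (t=28: SET d = 50): {a=-3, b=27, c=11, d=50}
  after event 7 (t=32: DEC b by 4): {a=-3, b=23, c=11, d=50}
  after event 8 (t=38: SET b = 28): {a=-3, b=28, c=11, d=50}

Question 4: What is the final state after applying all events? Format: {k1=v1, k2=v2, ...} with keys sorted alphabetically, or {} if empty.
  after event 1 (t=1: SET d = -19): {d=-19}
  after event 2 (t=5: SET b = 27): {b=27, d=-19}
  after event 3 (t=13: SET a = 32): {a=32, b=27, d=-19}
  after event 4 (t=22: SET a = -3): {a=-3, b=27, d=-19}
  after event 5 (t=26: INC c by 11): {a=-3, b=27, c=11, d=-19}
  after event 6 (t=28: SET d = 50): {a=-3, b=27, c=11, d=50}
  after event 7 (t=32: DEC b by 4): {a=-3, b=23, c=11, d=50}
  after event 8 (t=38: SET b = 28): {a=-3, b=28, c=11, d=50}
  after event 9 (t=43: DEC c by 6): {a=-3, b=28, c=5, d=50}
  after event 10 (t=53: SET d = 42): {a=-3, b=28, c=5, d=42}
  after event 11 (t=55: DEC c by 3): {a=-3, b=28, c=2, d=42}

Answer: {a=-3, b=28, c=2, d=42}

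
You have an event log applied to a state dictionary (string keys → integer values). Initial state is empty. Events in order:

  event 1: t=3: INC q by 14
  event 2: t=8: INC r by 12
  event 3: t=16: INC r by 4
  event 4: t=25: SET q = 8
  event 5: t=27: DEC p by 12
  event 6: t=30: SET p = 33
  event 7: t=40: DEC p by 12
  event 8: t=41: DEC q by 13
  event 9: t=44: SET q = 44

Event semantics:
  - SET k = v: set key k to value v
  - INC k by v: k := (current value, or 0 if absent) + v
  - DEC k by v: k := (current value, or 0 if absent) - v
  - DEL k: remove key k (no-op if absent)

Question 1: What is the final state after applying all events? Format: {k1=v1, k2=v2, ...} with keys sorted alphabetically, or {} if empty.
Answer: {p=21, q=44, r=16}

Derivation:
  after event 1 (t=3: INC q by 14): {q=14}
  after event 2 (t=8: INC r by 12): {q=14, r=12}
  after event 3 (t=16: INC r by 4): {q=14, r=16}
  after event 4 (t=25: SET q = 8): {q=8, r=16}
  after event 5 (t=27: DEC p by 12): {p=-12, q=8, r=16}
  after event 6 (t=30: SET p = 33): {p=33, q=8, r=16}
  after event 7 (t=40: DEC p by 12): {p=21, q=8, r=16}
  after event 8 (t=41: DEC q by 13): {p=21, q=-5, r=16}
  after event 9 (t=44: SET q = 44): {p=21, q=44, r=16}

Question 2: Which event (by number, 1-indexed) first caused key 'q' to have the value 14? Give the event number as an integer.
Looking for first event where q becomes 14:
  event 1: q (absent) -> 14  <-- first match

Answer: 1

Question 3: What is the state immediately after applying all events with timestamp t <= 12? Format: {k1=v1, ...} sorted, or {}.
Answer: {q=14, r=12}

Derivation:
Apply events with t <= 12 (2 events):
  after event 1 (t=3: INC q by 14): {q=14}
  after event 2 (t=8: INC r by 12): {q=14, r=12}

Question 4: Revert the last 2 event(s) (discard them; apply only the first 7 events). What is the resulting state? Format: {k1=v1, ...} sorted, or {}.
Keep first 7 events (discard last 2):
  after event 1 (t=3: INC q by 14): {q=14}
  after event 2 (t=8: INC r by 12): {q=14, r=12}
  after event 3 (t=16: INC r by 4): {q=14, r=16}
  after event 4 (t=25: SET q = 8): {q=8, r=16}
  after event 5 (t=27: DEC p by 12): {p=-12, q=8, r=16}
  after event 6 (t=30: SET p = 33): {p=33, q=8, r=16}
  after event 7 (t=40: DEC p by 12): {p=21, q=8, r=16}

Answer: {p=21, q=8, r=16}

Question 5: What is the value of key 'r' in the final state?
Track key 'r' through all 9 events:
  event 1 (t=3: INC q by 14): r unchanged
  event 2 (t=8: INC r by 12): r (absent) -> 12
  event 3 (t=16: INC r by 4): r 12 -> 16
  event 4 (t=25: SET q = 8): r unchanged
  event 5 (t=27: DEC p by 12): r unchanged
  event 6 (t=30: SET p = 33): r unchanged
  event 7 (t=40: DEC p by 12): r unchanged
  event 8 (t=41: DEC q by 13): r unchanged
  event 9 (t=44: SET q = 44): r unchanged
Final: r = 16

Answer: 16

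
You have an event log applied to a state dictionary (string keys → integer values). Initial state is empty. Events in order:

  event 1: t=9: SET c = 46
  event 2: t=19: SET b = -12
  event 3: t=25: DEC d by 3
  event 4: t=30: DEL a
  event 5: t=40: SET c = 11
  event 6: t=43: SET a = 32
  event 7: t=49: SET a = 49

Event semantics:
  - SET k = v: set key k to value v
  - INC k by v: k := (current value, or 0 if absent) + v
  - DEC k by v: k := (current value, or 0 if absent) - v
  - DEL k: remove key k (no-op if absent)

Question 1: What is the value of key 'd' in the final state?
Track key 'd' through all 7 events:
  event 1 (t=9: SET c = 46): d unchanged
  event 2 (t=19: SET b = -12): d unchanged
  event 3 (t=25: DEC d by 3): d (absent) -> -3
  event 4 (t=30: DEL a): d unchanged
  event 5 (t=40: SET c = 11): d unchanged
  event 6 (t=43: SET a = 32): d unchanged
  event 7 (t=49: SET a = 49): d unchanged
Final: d = -3

Answer: -3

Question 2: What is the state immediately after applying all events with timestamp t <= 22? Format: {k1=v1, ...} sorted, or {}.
Answer: {b=-12, c=46}

Derivation:
Apply events with t <= 22 (2 events):
  after event 1 (t=9: SET c = 46): {c=46}
  after event 2 (t=19: SET b = -12): {b=-12, c=46}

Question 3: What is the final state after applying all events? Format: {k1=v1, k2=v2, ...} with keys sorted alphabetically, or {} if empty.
Answer: {a=49, b=-12, c=11, d=-3}

Derivation:
  after event 1 (t=9: SET c = 46): {c=46}
  after event 2 (t=19: SET b = -12): {b=-12, c=46}
  after event 3 (t=25: DEC d by 3): {b=-12, c=46, d=-3}
  after event 4 (t=30: DEL a): {b=-12, c=46, d=-3}
  after event 5 (t=40: SET c = 11): {b=-12, c=11, d=-3}
  after event 6 (t=43: SET a = 32): {a=32, b=-12, c=11, d=-3}
  after event 7 (t=49: SET a = 49): {a=49, b=-12, c=11, d=-3}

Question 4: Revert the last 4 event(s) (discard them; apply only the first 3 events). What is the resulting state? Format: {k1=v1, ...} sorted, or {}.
Answer: {b=-12, c=46, d=-3}

Derivation:
Keep first 3 events (discard last 4):
  after event 1 (t=9: SET c = 46): {c=46}
  after event 2 (t=19: SET b = -12): {b=-12, c=46}
  after event 3 (t=25: DEC d by 3): {b=-12, c=46, d=-3}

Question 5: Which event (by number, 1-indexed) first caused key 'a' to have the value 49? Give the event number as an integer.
Looking for first event where a becomes 49:
  event 6: a = 32
  event 7: a 32 -> 49  <-- first match

Answer: 7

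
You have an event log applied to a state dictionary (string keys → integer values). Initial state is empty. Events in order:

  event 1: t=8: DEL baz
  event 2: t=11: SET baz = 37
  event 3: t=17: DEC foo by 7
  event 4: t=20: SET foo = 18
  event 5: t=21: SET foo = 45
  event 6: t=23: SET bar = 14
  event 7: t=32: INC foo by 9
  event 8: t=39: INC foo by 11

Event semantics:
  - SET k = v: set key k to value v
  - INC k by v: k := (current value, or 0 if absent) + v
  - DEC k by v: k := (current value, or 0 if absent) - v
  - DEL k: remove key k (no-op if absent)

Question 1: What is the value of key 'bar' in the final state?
Answer: 14

Derivation:
Track key 'bar' through all 8 events:
  event 1 (t=8: DEL baz): bar unchanged
  event 2 (t=11: SET baz = 37): bar unchanged
  event 3 (t=17: DEC foo by 7): bar unchanged
  event 4 (t=20: SET foo = 18): bar unchanged
  event 5 (t=21: SET foo = 45): bar unchanged
  event 6 (t=23: SET bar = 14): bar (absent) -> 14
  event 7 (t=32: INC foo by 9): bar unchanged
  event 8 (t=39: INC foo by 11): bar unchanged
Final: bar = 14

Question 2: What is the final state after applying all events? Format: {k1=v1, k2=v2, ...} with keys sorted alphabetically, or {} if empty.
Answer: {bar=14, baz=37, foo=65}

Derivation:
  after event 1 (t=8: DEL baz): {}
  after event 2 (t=11: SET baz = 37): {baz=37}
  after event 3 (t=17: DEC foo by 7): {baz=37, foo=-7}
  after event 4 (t=20: SET foo = 18): {baz=37, foo=18}
  after event 5 (t=21: SET foo = 45): {baz=37, foo=45}
  after event 6 (t=23: SET bar = 14): {bar=14, baz=37, foo=45}
  after event 7 (t=32: INC foo by 9): {bar=14, baz=37, foo=54}
  after event 8 (t=39: INC foo by 11): {bar=14, baz=37, foo=65}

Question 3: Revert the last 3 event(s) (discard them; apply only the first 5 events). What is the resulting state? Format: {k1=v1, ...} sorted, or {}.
Keep first 5 events (discard last 3):
  after event 1 (t=8: DEL baz): {}
  after event 2 (t=11: SET baz = 37): {baz=37}
  after event 3 (t=17: DEC foo by 7): {baz=37, foo=-7}
  after event 4 (t=20: SET foo = 18): {baz=37, foo=18}
  after event 5 (t=21: SET foo = 45): {baz=37, foo=45}

Answer: {baz=37, foo=45}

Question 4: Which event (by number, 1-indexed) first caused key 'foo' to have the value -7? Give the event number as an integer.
Looking for first event where foo becomes -7:
  event 3: foo (absent) -> -7  <-- first match

Answer: 3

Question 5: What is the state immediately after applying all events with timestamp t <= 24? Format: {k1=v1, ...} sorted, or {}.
Answer: {bar=14, baz=37, foo=45}

Derivation:
Apply events with t <= 24 (6 events):
  after event 1 (t=8: DEL baz): {}
  after event 2 (t=11: SET baz = 37): {baz=37}
  after event 3 (t=17: DEC foo by 7): {baz=37, foo=-7}
  after event 4 (t=20: SET foo = 18): {baz=37, foo=18}
  after event 5 (t=21: SET foo = 45): {baz=37, foo=45}
  after event 6 (t=23: SET bar = 14): {bar=14, baz=37, foo=45}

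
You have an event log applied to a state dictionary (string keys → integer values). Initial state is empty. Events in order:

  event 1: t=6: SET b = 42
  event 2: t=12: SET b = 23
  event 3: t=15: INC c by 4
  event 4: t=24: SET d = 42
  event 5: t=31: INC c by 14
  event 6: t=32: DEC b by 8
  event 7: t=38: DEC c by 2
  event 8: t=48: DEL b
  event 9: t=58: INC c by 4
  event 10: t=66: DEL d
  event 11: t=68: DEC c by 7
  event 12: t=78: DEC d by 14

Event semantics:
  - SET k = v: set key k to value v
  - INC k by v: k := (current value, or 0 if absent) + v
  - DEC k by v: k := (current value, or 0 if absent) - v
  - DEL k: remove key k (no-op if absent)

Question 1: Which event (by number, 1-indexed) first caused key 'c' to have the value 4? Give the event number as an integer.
Looking for first event where c becomes 4:
  event 3: c (absent) -> 4  <-- first match

Answer: 3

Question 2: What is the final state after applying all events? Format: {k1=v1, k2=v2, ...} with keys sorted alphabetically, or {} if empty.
  after event 1 (t=6: SET b = 42): {b=42}
  after event 2 (t=12: SET b = 23): {b=23}
  after event 3 (t=15: INC c by 4): {b=23, c=4}
  after event 4 (t=24: SET d = 42): {b=23, c=4, d=42}
  after event 5 (t=31: INC c by 14): {b=23, c=18, d=42}
  after event 6 (t=32: DEC b by 8): {b=15, c=18, d=42}
  after event 7 (t=38: DEC c by 2): {b=15, c=16, d=42}
  after event 8 (t=48: DEL b): {c=16, d=42}
  after event 9 (t=58: INC c by 4): {c=20, d=42}
  after event 10 (t=66: DEL d): {c=20}
  after event 11 (t=68: DEC c by 7): {c=13}
  after event 12 (t=78: DEC d by 14): {c=13, d=-14}

Answer: {c=13, d=-14}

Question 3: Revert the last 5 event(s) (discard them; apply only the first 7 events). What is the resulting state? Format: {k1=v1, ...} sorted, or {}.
Keep first 7 events (discard last 5):
  after event 1 (t=6: SET b = 42): {b=42}
  after event 2 (t=12: SET b = 23): {b=23}
  after event 3 (t=15: INC c by 4): {b=23, c=4}
  after event 4 (t=24: SET d = 42): {b=23, c=4, d=42}
  after event 5 (t=31: INC c by 14): {b=23, c=18, d=42}
  after event 6 (t=32: DEC b by 8): {b=15, c=18, d=42}
  after event 7 (t=38: DEC c by 2): {b=15, c=16, d=42}

Answer: {b=15, c=16, d=42}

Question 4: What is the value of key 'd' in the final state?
Track key 'd' through all 12 events:
  event 1 (t=6: SET b = 42): d unchanged
  event 2 (t=12: SET b = 23): d unchanged
  event 3 (t=15: INC c by 4): d unchanged
  event 4 (t=24: SET d = 42): d (absent) -> 42
  event 5 (t=31: INC c by 14): d unchanged
  event 6 (t=32: DEC b by 8): d unchanged
  event 7 (t=38: DEC c by 2): d unchanged
  event 8 (t=48: DEL b): d unchanged
  event 9 (t=58: INC c by 4): d unchanged
  event 10 (t=66: DEL d): d 42 -> (absent)
  event 11 (t=68: DEC c by 7): d unchanged
  event 12 (t=78: DEC d by 14): d (absent) -> -14
Final: d = -14

Answer: -14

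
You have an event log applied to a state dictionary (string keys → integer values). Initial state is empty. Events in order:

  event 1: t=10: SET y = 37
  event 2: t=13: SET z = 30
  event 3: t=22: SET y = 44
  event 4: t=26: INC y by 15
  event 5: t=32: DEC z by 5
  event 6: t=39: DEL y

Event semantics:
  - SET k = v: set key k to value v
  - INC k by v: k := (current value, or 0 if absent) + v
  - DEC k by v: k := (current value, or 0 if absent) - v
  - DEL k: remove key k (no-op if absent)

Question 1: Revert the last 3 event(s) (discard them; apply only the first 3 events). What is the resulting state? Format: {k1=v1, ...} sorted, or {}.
Keep first 3 events (discard last 3):
  after event 1 (t=10: SET y = 37): {y=37}
  after event 2 (t=13: SET z = 30): {y=37, z=30}
  after event 3 (t=22: SET y = 44): {y=44, z=30}

Answer: {y=44, z=30}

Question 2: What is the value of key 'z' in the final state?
Track key 'z' through all 6 events:
  event 1 (t=10: SET y = 37): z unchanged
  event 2 (t=13: SET z = 30): z (absent) -> 30
  event 3 (t=22: SET y = 44): z unchanged
  event 4 (t=26: INC y by 15): z unchanged
  event 5 (t=32: DEC z by 5): z 30 -> 25
  event 6 (t=39: DEL y): z unchanged
Final: z = 25

Answer: 25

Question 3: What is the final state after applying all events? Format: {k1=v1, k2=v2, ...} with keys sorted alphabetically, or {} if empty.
Answer: {z=25}

Derivation:
  after event 1 (t=10: SET y = 37): {y=37}
  after event 2 (t=13: SET z = 30): {y=37, z=30}
  after event 3 (t=22: SET y = 44): {y=44, z=30}
  after event 4 (t=26: INC y by 15): {y=59, z=30}
  after event 5 (t=32: DEC z by 5): {y=59, z=25}
  after event 6 (t=39: DEL y): {z=25}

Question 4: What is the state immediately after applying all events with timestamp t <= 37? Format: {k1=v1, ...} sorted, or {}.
Answer: {y=59, z=25}

Derivation:
Apply events with t <= 37 (5 events):
  after event 1 (t=10: SET y = 37): {y=37}
  after event 2 (t=13: SET z = 30): {y=37, z=30}
  after event 3 (t=22: SET y = 44): {y=44, z=30}
  after event 4 (t=26: INC y by 15): {y=59, z=30}
  after event 5 (t=32: DEC z by 5): {y=59, z=25}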